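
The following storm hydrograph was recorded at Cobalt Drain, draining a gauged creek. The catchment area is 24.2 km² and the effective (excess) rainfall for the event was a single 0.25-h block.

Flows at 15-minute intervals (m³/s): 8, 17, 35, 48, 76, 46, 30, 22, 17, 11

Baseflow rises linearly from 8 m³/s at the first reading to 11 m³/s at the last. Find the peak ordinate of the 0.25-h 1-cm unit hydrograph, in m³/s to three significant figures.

U_p ≈ 83.4 m³/s

Direct runoff: 0.00, 8.67, 26.33, 39.00, 66.67, 36.33, 20.00, 11.67, 6.33, 0.00 m³/s; ΣQ_DR = 215.0 m³/s, peak = 66.67 m³/s.
Runoff depth d = ΣQ_DR·Δt / A = 215.0 × 900 / (24.2 km²) = 7.996 mm.
The 1-cm UH is the DRH scaled by (10 mm)/d, so U_p = 66.67 × 10/7.996 = 83.4 m³/s.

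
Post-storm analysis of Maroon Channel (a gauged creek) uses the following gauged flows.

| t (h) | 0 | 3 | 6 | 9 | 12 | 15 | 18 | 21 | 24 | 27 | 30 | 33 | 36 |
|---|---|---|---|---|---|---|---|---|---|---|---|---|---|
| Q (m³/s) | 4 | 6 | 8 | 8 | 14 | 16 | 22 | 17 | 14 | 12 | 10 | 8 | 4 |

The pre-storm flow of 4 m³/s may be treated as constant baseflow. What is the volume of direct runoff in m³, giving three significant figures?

Direct-runoff ordinates (Q − Q_b): 0.0, 2.0, 4.0, 4.0, 10.0, 12.0, 18.0, 13.0, 10.0, 8.0, 6.0, 4.0, 0.0 m³/s.
ΣQ_DR = 91.00 m³/s.
With Δt = 3 h = 10800 s, V = ΣQ_DR · Δt = 91.00 × 10800 = 9.83 × 10^5 m³.

V ≈ 9.83 × 10^5 m³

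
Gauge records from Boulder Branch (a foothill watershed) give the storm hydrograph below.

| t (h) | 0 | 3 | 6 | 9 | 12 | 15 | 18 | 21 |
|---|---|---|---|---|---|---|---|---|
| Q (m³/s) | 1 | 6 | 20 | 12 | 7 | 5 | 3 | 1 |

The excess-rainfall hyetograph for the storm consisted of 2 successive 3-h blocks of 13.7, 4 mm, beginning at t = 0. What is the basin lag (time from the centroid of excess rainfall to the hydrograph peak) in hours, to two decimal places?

Centroid of excess rainfall: t_c = Σ P_i·t̄_i / ΣP_i = 2.1780 h (block centres at 1.5, 4.5 h).
Hydrograph peak occurs at t = 6 h, so basin lag t_L = 6 − 2.1780 = 3.82 h.

t_L ≈ 3.82 h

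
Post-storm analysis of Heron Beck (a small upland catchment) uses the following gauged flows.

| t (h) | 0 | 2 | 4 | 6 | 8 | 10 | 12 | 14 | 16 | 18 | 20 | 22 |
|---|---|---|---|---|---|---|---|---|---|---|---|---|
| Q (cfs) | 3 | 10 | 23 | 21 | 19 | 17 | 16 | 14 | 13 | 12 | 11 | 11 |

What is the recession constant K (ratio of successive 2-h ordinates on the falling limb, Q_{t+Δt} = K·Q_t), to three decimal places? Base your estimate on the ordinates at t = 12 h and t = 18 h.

K ≈ 0.909

Using the recession-limb readings at t = 12 h and t = 18 h: Q falls from 16 to 12 cfs over 3 intervals.
K = (Q₂/Q₁)^(1/3) = (12/16)^(1/3) = 0.909.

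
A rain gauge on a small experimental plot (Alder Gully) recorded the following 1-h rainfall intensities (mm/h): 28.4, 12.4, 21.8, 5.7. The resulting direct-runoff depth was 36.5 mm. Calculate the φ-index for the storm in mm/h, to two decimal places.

Only the 3 blocks with intensity above φ contribute runoff: 28.4, 12.4, 21.8 mm/h.
Σ(I−φ)·Δt = d  ⇒  (28.4+12.4+21.8 − 3φ)·1 = 36.5
φ = (62.60 − 36.5/1) / 3 = 8.70 mm/h.

φ ≈ 8.70 mm/h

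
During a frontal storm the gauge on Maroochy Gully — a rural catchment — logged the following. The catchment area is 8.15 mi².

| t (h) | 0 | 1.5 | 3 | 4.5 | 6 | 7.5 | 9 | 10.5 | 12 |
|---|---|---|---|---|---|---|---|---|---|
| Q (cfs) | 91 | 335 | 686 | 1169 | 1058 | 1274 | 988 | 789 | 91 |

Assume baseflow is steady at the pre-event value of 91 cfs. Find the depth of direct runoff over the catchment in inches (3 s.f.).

d ≈ 1.61 in

Direct runoff: 0.0, 244.0, 595.0, 1078.0, 967.0, 1183.0, 897.0, 698.0, 0.0 cfs; ΣQ_DR = 5662 cfs.
V = ΣQ_DR · Δt = 5662 × 5400 s = 3.057 × 10^7 ft³.
Over A = 8.15 mi², depth = V / A = 1.61 in.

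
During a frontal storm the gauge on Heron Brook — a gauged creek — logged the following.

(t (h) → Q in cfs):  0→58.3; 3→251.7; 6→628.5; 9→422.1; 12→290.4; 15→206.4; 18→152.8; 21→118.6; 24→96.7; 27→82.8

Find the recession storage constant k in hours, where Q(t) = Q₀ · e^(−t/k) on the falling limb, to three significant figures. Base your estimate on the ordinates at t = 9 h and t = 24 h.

k ≈ 10.2 h

On the falling limb, Q drops from 422.1 to 96.7 cfs between t = 9 h and t = 24 h (Δt = 15 h).
k = −Δt / ln(Q₂/Q₁) = −15 / ln(96.7/422.1) = 10.2 h.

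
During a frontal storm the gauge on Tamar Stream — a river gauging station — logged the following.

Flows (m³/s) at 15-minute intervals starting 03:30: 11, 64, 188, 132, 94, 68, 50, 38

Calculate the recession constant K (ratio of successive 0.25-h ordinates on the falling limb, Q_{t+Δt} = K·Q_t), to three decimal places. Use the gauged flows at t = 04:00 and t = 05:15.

Using the recession-limb readings at t = 04:00 and t = 05:15: Q falls from 188 to 38 m³/s over 5 intervals.
K = (Q₂/Q₁)^(1/5) = (38/188)^(1/5) = 0.726.

K ≈ 0.726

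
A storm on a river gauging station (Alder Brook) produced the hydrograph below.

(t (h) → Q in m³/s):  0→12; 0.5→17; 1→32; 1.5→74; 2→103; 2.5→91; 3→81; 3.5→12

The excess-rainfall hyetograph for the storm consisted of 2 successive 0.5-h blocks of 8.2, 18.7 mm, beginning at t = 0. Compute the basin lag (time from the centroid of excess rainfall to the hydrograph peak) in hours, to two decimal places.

t_L ≈ 1.40 h

Centroid of excess rainfall: t_c = Σ P_i·t̄_i / ΣP_i = 0.5976 h (block centres at 0.25, 0.75 h).
Hydrograph peak occurs at t = 2 h, so basin lag t_L = 2 − 0.5976 = 1.40 h.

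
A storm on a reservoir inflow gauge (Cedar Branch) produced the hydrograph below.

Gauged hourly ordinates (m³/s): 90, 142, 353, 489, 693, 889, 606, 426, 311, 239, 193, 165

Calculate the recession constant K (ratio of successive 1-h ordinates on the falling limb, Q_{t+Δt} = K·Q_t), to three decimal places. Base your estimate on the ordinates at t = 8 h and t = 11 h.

K ≈ 0.810

Using the recession-limb readings at t = 8 h and t = 11 h: Q falls from 311 to 165 m³/s over 3 intervals.
K = (Q₂/Q₁)^(1/3) = (165/311)^(1/3) = 0.810.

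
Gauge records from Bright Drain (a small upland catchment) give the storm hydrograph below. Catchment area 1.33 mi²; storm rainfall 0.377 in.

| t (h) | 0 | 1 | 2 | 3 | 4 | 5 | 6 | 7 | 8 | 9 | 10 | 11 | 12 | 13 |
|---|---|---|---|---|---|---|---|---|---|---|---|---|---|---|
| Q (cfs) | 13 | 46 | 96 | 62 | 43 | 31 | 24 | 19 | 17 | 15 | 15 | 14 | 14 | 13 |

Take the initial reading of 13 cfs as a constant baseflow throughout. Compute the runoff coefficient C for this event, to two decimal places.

C ≈ 0.74

ΣQ_DR = 240.0 cfs; V = ΣQ_DR·Δt = 8.640 × 10^5 ft³.
Runoff depth d = V / A = 0.2796 in.
C = d / P = 0.2796 / 0.377 = 0.74.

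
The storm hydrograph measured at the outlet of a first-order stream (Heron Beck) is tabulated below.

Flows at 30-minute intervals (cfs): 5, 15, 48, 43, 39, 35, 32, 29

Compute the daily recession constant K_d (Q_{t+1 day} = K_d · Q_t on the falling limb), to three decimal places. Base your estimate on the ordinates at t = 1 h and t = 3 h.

Between t = 1 h and t = 3 h the flow falls from 48 to 32 cfs over 4×0.5 h = 2 h.
Per-interval ratio K = (32/48)^(1/4) = 0.9036; K_d = K^(24/0.5) = 0.008.

K_d ≈ 0.008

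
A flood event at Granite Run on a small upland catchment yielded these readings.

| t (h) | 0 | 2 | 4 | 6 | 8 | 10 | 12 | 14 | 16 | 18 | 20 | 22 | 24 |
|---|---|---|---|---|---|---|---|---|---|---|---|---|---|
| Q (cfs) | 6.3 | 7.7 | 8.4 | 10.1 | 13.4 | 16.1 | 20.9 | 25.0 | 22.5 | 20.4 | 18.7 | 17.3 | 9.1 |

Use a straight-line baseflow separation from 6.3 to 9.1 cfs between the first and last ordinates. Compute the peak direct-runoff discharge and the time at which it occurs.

Q_p = 17.07 cfs at t = 14 h

Subtracting baseflow gives direct-runoff ordinates: 0.00, 1.17, 1.63, 3.10, 6.17, 8.63, 13.20, 17.07, 14.33, 12.00, 10.07, 8.43, 0.00 cfs.
The maximum is 17.07 cfs, occurring at the reading for t = 14 h.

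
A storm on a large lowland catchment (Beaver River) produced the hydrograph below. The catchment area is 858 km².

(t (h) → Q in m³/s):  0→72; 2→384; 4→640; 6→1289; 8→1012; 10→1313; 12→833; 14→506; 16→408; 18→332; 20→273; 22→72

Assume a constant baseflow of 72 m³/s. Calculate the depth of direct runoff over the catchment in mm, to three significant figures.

d ≈ 52.6 mm

Direct runoff: 0.0, 312.0, 568.0, 1217.0, 940.0, 1241.0, 761.0, 434.0, 336.0, 260.0, 201.0, 0.0 m³/s; ΣQ_DR = 6270 m³/s.
V = ΣQ_DR · Δt = 6270 × 7200 s = 4.514 × 10^7 m³.
Over A = 858 km², depth = V / A = 52.6 mm.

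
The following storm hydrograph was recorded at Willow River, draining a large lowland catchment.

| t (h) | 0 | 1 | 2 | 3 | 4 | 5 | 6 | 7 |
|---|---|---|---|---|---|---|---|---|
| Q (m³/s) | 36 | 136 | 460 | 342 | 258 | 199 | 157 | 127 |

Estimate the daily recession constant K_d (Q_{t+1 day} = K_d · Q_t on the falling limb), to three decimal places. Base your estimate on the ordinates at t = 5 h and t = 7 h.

Between t = 5 h and t = 7 h the flow falls from 199 to 127 m³/s over 2×1 h = 2 h.
Per-interval ratio K = (127/199)^(1/2) = 0.7989; K_d = K^(24/1) = 0.005.

K_d ≈ 0.005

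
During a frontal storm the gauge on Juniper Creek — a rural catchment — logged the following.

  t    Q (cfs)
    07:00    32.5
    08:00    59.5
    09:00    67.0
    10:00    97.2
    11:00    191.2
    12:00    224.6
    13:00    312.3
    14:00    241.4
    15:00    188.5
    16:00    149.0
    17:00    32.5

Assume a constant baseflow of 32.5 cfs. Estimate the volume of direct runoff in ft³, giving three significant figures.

Direct-runoff ordinates (Q − Q_b): 0.0, 27.0, 34.5, 64.7, 158.7, 192.1, 279.8, 208.9, 156.0, 116.5, 0.0 cfs.
ΣQ_DR = 1238 cfs.
With Δt = 1 h = 3600 s, V = ΣQ_DR · Δt = 1238 × 3600 = 4.46 × 10^6 ft³.

V ≈ 4.46 × 10^6 ft³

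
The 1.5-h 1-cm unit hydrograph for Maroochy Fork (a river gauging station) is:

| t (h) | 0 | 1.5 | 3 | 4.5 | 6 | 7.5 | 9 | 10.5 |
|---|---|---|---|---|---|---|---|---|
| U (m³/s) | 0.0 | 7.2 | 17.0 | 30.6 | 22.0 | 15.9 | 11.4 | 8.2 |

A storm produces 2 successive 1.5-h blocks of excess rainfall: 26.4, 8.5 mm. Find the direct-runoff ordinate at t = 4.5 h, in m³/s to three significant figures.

By discrete convolution, Q_j = Σ (P_i / 10 mm) · U_{j−i}.
At t = 4.5 h (j=3): Q = (26.4/10)·30.6 + (8.5/10)·17.0 = 95.2 m³/s.

Q ≈ 95.2 m³/s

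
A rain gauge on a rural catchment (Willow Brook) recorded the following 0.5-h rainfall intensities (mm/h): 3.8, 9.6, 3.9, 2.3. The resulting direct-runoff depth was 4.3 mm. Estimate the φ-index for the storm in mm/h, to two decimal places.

φ ≈ 2.90 mm/h

Only the 3 blocks with intensity above φ contribute runoff: 3.8, 9.6, 3.9 mm/h.
Σ(I−φ)·Δt = d  ⇒  (3.8+9.6+3.9 − 3φ)·0.5 = 4.3
φ = (17.30 − 4.3/0.5) / 3 = 2.90 mm/h.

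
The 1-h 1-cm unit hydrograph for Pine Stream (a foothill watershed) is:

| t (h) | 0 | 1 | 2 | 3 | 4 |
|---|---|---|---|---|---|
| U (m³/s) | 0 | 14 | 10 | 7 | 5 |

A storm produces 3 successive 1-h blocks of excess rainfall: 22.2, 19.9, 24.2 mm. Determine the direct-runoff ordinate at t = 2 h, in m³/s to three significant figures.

Q ≈ 50.1 m³/s

By discrete convolution, Q_j = Σ (P_i / 10 mm) · U_{j−i}.
At t = 2 h (j=2): Q = (22.2/10)·10 + (19.9/10)·14 + (24.2/10)·0 = 50.1 m³/s.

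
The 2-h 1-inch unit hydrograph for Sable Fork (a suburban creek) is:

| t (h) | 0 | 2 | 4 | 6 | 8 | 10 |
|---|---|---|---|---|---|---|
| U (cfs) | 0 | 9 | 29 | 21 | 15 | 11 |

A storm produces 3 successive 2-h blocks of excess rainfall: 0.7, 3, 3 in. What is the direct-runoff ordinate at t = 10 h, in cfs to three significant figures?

By discrete convolution, Q_j = Σ (P_i / 1 in) · U_{j−i}.
At t = 10 h (j=5): Q = (0.7/1)·11 + (3/1)·15 + (3/1)·21 = 116 cfs.

Q ≈ 116 cfs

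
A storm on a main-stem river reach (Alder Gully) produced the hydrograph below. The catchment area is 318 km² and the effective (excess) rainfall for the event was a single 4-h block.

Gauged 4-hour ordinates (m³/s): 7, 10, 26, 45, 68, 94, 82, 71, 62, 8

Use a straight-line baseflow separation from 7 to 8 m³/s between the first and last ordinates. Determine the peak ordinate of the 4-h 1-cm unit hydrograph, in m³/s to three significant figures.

U_p ≈ 48.0 m³/s

Direct runoff: 0.00, 2.89, 18.78, 37.67, 60.56, 86.44, 74.33, 63.22, 54.11, 0.00 m³/s; ΣQ_DR = 398.0 m³/s, peak = 86.44 m³/s.
Runoff depth d = ΣQ_DR·Δt / A = 398.0 × 14400 / (318 km²) = 18.02 mm.
The 1-cm UH is the DRH scaled by (10 mm)/d, so U_p = 86.44 × 10/18.02 = 48.0 m³/s.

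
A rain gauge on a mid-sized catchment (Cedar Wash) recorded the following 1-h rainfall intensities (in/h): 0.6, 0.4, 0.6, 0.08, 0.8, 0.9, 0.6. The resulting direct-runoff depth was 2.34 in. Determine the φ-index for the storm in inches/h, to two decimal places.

Only the 6 blocks with intensity above φ contribute runoff: 0.6, 0.4, 0.6, 0.8, 0.9, 0.6 in/h.
Σ(I−φ)·Δt = d  ⇒  (0.6+0.4+0.6+0.8+0.9+0.6 − 6φ)·1 = 2.34
φ = (3.900 − 2.34/1) / 6 = 0.26 in/h.

φ ≈ 0.26 in/h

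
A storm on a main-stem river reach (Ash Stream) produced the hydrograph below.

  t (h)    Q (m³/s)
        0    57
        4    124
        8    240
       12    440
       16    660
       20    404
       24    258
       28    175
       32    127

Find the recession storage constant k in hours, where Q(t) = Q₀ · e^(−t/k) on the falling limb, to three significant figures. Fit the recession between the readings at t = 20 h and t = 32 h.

k ≈ 10.4 h

On the falling limb, Q drops from 404 to 127 m³/s between t = 20 h and t = 32 h (Δt = 12 h).
k = −Δt / ln(Q₂/Q₁) = −12 / ln(127/404) = 10.4 h.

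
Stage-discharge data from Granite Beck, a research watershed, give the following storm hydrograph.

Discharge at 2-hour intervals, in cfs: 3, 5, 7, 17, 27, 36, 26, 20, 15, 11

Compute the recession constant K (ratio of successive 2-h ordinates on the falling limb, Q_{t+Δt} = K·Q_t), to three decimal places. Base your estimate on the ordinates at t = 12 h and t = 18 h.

Using the recession-limb readings at t = 12 h and t = 18 h: Q falls from 26 to 11 cfs over 3 intervals.
K = (Q₂/Q₁)^(1/3) = (11/26)^(1/3) = 0.751.

K ≈ 0.751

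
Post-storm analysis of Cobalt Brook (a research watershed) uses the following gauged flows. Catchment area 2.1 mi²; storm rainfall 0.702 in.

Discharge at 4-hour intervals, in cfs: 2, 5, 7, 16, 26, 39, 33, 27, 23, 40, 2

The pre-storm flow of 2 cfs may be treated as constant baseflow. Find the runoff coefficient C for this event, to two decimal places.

ΣQ_DR = 198.0 cfs; V = ΣQ_DR·Δt = 2.851 × 10^6 ft³.
Runoff depth d = V / A = 0.5844 in.
C = d / P = 0.5844 / 0.702 = 0.83.

C ≈ 0.83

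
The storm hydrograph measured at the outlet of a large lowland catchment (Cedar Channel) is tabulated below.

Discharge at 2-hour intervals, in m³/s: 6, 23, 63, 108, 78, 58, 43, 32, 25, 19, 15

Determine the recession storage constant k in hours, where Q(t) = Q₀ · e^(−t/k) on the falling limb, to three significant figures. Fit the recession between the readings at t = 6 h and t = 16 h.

On the falling limb, Q drops from 108 to 25 m³/s between t = 6 h and t = 16 h (Δt = 10 h).
k = −Δt / ln(Q₂/Q₁) = −10 / ln(25/108) = 6.83 h.

k ≈ 6.83 h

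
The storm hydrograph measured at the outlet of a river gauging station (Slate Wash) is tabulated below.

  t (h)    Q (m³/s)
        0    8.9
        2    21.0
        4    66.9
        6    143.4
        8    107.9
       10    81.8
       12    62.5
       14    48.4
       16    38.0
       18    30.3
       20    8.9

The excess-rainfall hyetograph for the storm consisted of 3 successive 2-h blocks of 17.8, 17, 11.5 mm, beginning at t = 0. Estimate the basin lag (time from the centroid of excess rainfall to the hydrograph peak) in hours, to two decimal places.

t_L ≈ 3.27 h

Centroid of excess rainfall: t_c = Σ P_i·t̄_i / ΣP_i = 2.7279 h (block centres at 1, 3, 5 h).
Hydrograph peak occurs at t = 6 h, so basin lag t_L = 6 − 2.7279 = 3.27 h.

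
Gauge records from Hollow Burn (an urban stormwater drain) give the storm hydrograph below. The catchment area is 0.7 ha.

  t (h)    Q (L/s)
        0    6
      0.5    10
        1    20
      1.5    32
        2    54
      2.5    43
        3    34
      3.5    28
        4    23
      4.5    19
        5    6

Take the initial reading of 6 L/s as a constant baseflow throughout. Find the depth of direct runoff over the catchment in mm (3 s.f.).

Direct runoff: 0.0, 4.0, 14.0, 26.0, 48.0, 37.0, 28.0, 22.0, 17.0, 13.0, 0.0 L/s; ΣQ_DR = 209.0 L/s.
V = ΣQ_DR · Δt = 209.0 × 1800 s = 3.762 × 10^5 L.
Over A = 0.7 ha, depth = V / A = 53.7 mm.

d ≈ 53.7 mm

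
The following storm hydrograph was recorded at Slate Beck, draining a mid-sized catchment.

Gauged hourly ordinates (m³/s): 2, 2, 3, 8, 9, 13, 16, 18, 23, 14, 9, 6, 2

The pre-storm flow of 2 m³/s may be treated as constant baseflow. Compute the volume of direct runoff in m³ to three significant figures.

V ≈ 3.56 × 10^5 m³

Direct-runoff ordinates (Q − Q_b): 0.0, 0.0, 1.0, 6.0, 7.0, 11.0, 14.0, 16.0, 21.0, 12.0, 7.0, 4.0, 0.0 m³/s.
ΣQ_DR = 99.00 m³/s.
With Δt = 1 h = 3600 s, V = ΣQ_DR · Δt = 99.00 × 3600 = 3.56 × 10^5 m³.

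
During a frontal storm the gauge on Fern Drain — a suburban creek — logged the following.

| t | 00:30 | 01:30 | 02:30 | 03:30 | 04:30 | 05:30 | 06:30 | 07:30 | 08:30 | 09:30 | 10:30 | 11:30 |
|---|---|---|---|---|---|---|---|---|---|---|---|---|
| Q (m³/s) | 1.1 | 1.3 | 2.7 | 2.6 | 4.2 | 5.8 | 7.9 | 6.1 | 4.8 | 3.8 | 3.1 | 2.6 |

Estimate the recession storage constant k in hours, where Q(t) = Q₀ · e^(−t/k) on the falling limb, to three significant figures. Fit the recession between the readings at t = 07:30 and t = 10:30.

On the falling limb, Q drops from 6.1 to 3.1 m³/s between t = 07:30 and t = 10:30 (Δt = 3 h).
k = −Δt / ln(Q₂/Q₁) = −3 / ln(3.1/6.1) = 4.43 h.

k ≈ 4.43 h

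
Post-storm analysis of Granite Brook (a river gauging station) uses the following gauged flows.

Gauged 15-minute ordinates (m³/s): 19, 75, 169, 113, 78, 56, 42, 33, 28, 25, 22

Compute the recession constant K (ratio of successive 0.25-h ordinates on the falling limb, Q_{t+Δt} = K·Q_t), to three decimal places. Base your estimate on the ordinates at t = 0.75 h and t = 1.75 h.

K ≈ 0.735

Using the recession-limb readings at t = 0.75 h and t = 1.75 h: Q falls from 113 to 33 m³/s over 4 intervals.
K = (Q₂/Q₁)^(1/4) = (33/113)^(1/4) = 0.735.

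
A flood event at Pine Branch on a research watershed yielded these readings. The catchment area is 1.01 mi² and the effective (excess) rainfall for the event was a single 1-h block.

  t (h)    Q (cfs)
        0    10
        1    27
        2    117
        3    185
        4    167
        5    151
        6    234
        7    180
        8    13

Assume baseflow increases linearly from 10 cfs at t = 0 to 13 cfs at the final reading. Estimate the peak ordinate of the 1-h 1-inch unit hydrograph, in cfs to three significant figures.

U_p ≈ 147 cfs

Direct runoff: 0.00, 16.62, 106.25, 173.88, 155.50, 139.12, 221.75, 167.38, 0.00 cfs; ΣQ_DR = 980.5 cfs, peak = 221.75 cfs.
Runoff depth d = ΣQ_DR·Δt / A = 980.5 × 3600 / (1.01 mi²) = 1.504 in.
The 1-inch UH is the DRH scaled by (1 in)/d, so U_p = 221.75 × 1/1.504 = 147 cfs.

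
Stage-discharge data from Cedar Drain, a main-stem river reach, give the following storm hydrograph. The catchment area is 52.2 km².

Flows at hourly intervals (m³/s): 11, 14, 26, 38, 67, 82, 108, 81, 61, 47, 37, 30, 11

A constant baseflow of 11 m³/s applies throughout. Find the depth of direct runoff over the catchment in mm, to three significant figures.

d ≈ 32.4 mm

Direct runoff: 0.0, 3.0, 15.0, 27.0, 56.0, 71.0, 97.0, 70.0, 50.0, 36.0, 26.0, 19.0, 0.0 m³/s; ΣQ_DR = 470.0 m³/s.
V = ΣQ_DR · Δt = 470.0 × 3600 s = 1.692 × 10^6 m³.
Over A = 52.2 km², depth = V / A = 32.4 mm.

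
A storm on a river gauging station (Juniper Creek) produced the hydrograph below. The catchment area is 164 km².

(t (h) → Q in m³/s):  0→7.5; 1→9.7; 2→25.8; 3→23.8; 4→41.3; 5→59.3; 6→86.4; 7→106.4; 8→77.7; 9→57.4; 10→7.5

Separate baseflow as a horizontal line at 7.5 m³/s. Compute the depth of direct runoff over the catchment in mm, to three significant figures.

Direct runoff: 0.0, 2.2, 18.3, 16.3, 33.8, 51.8, 78.9, 98.9, 70.2, 49.9, 0.0 m³/s; ΣQ_DR = 420.3 m³/s.
V = ΣQ_DR · Δt = 420.3 × 3600 s = 1.513 × 10^6 m³.
Over A = 164 km², depth = V / A = 9.23 mm.

d ≈ 9.23 mm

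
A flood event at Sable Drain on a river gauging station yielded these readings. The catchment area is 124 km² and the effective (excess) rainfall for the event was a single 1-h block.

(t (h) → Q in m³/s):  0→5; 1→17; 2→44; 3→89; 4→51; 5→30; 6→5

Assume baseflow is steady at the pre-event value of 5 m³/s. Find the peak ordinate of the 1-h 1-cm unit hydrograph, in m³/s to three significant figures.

Direct runoff: 0.0, 12.0, 39.0, 84.0, 46.0, 25.0, 0.0 m³/s; ΣQ_DR = 206.0 m³/s, peak = 84.0 m³/s.
Runoff depth d = ΣQ_DR·Δt / A = 206.0 × 3600 / (124 km²) = 5.981 mm.
The 1-cm UH is the DRH scaled by (10 mm)/d, so U_p = 84.0 × 10/5.981 = 140 m³/s.

U_p ≈ 140 m³/s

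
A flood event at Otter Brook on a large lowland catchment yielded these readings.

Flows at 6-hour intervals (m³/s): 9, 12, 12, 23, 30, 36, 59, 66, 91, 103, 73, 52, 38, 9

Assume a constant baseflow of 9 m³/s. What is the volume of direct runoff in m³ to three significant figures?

Direct-runoff ordinates (Q − Q_b): 0.0, 3.0, 3.0, 14.0, 21.0, 27.0, 50.0, 57.0, 82.0, 94.0, 64.0, 43.0, 29.0, 0.0 m³/s.
ΣQ_DR = 487.0 m³/s.
With Δt = 6 h = 21600 s, V = ΣQ_DR · Δt = 487.0 × 21600 = 1.05 × 10^7 m³.

V ≈ 1.05 × 10^7 m³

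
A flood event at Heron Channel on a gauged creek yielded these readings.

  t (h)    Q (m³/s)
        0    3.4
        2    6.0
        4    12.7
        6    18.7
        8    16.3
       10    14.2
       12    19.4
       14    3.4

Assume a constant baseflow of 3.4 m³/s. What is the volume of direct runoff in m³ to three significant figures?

Direct-runoff ordinates (Q − Q_b): 0.0, 2.6, 9.3, 15.3, 12.9, 10.8, 16.0, 0.0 m³/s.
ΣQ_DR = 66.90 m³/s.
With Δt = 2 h = 7200 s, V = ΣQ_DR · Δt = 66.90 × 7200 = 4.82 × 10^5 m³.

V ≈ 4.82 × 10^5 m³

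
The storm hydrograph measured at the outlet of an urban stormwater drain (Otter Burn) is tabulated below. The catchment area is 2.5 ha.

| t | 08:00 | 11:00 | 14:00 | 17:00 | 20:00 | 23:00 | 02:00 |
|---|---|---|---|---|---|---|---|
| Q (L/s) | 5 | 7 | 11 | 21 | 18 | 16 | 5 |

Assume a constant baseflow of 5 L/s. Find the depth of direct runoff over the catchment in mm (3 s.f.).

Direct runoff: 0.0, 2.0, 6.0, 16.0, 13.0, 11.0, 0.0 L/s; ΣQ_DR = 48.00 L/s.
V = ΣQ_DR · Δt = 48.00 × 10800 s = 5.184 × 10^5 L.
Over A = 2.5 ha, depth = V / A = 20.7 mm.

d ≈ 20.7 mm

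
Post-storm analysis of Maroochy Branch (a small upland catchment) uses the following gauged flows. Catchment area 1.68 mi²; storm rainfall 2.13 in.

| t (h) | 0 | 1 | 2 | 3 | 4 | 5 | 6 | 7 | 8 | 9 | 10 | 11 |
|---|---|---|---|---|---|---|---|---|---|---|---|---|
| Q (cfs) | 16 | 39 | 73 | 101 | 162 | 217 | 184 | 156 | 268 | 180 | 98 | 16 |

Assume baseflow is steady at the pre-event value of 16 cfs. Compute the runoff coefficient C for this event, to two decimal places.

C ≈ 0.57

ΣQ_DR = 1318 cfs; V = ΣQ_DR·Δt = 4.745 × 10^6 ft³.
Runoff depth d = V / A = 1.216 in.
C = d / P = 1.216 / 2.13 = 0.57.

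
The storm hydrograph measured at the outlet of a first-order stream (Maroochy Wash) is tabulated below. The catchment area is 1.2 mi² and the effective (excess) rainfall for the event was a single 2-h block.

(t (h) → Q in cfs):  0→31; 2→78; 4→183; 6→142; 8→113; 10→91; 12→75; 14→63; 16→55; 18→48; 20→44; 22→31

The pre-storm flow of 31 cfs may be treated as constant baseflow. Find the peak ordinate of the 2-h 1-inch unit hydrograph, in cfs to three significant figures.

U_p ≈ 101 cfs

Direct runoff: 0.0, 47.0, 152.0, 111.0, 82.0, 60.0, 44.0, 32.0, 24.0, 17.0, 13.0, 0.0 cfs; ΣQ_DR = 582.0 cfs, peak = 152.0 cfs.
Runoff depth d = ΣQ_DR·Δt / A = 582.0 × 7200 / (1.2 mi²) = 1.503 in.
The 1-inch UH is the DRH scaled by (1 in)/d, so U_p = 152.0 × 1/1.503 = 101 cfs.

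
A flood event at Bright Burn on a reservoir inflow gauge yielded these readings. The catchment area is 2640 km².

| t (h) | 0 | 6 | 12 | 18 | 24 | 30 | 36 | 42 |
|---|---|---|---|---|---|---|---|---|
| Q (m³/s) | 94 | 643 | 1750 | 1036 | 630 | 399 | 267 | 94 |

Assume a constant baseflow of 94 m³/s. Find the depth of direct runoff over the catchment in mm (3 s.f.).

d ≈ 34.0 mm

Direct runoff: 0.0, 549.0, 1656.0, 942.0, 536.0, 305.0, 173.0, 0.0 m³/s; ΣQ_DR = 4161 m³/s.
V = ΣQ_DR · Δt = 4161 × 21600 s = 8.988 × 10^7 m³.
Over A = 2640 km², depth = V / A = 34.0 mm.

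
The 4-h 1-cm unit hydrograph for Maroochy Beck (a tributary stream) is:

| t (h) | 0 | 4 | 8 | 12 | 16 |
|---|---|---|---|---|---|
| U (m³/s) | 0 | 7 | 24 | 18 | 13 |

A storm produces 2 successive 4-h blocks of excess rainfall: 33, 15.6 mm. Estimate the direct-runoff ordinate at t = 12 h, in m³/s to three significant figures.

By discrete convolution, Q_j = Σ (P_i / 10 mm) · U_{j−i}.
At t = 12 h (j=3): Q = (33/10)·18 + (15.6/10)·24 = 96.8 m³/s.

Q ≈ 96.8 m³/s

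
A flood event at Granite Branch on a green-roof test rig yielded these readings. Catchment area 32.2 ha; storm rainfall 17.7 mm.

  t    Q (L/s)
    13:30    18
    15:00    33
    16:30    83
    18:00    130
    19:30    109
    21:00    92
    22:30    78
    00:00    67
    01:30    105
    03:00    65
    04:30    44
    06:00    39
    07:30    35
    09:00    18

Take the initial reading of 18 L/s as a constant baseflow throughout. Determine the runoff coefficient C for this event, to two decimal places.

C ≈ 0.63

ΣQ_DR = 664.0 L/s; V = ΣQ_DR·Δt = 3.586 × 10^6 L.
Runoff depth d = V / A = 11.14 mm.
C = d / P = 11.14 / 17.7 = 0.63.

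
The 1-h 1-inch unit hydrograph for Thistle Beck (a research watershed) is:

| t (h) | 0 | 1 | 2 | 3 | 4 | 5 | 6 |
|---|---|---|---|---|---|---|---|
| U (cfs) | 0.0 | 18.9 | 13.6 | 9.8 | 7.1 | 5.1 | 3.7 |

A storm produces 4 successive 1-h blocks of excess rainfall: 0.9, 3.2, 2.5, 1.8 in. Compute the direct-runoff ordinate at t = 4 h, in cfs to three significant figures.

Q ≈ 106 cfs

By discrete convolution, Q_j = Σ (P_i / 1 in) · U_{j−i}.
At t = 4 h (j=4): Q = (0.9/1)·7.1 + (3.2/1)·9.8 + (2.5/1)·13.6 + (1.8/1)·18.9 = 106 cfs.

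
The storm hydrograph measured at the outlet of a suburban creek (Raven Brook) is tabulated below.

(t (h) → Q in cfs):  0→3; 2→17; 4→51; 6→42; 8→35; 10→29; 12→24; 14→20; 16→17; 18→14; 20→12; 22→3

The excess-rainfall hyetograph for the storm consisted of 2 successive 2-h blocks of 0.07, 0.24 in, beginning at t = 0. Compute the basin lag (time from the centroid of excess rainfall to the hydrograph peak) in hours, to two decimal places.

Centroid of excess rainfall: t_c = Σ P_i·t̄_i / ΣP_i = 2.5484 h (block centres at 1, 3 h).
Hydrograph peak occurs at t = 4 h, so basin lag t_L = 4 − 2.5484 = 1.45 h.

t_L ≈ 1.45 h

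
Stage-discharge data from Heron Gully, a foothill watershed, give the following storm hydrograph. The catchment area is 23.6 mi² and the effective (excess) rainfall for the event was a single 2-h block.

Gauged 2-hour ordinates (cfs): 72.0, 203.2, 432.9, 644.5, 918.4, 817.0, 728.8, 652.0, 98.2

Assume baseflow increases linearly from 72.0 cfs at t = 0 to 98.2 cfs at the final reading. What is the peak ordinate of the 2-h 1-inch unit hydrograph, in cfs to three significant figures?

Direct runoff: 0.00, 127.92, 354.35, 562.67, 833.30, 728.62, 637.15, 557.08, 0.00 cfs; ΣQ_DR = 3801 cfs, peak = 833.30 cfs.
Runoff depth d = ΣQ_DR·Δt / A = 3801 × 7200 / (23.6 mi²) = 0.4992 in.
The 1-inch UH is the DRH scaled by (1 in)/d, so U_p = 833.30 × 1/0.4992 = 1670 cfs.

U_p ≈ 1670 cfs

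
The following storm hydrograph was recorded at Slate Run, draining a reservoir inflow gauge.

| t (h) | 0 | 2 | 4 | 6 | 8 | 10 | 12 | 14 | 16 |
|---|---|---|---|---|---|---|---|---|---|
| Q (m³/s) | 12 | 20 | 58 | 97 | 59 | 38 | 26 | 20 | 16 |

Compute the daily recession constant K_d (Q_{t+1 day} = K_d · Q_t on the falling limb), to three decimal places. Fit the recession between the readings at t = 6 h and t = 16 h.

Between t = 6 h and t = 16 h the flow falls from 97 to 16 m³/s over 5×2 h = 10 h.
Per-interval ratio K = (16/97)^(1/5) = 0.6974; K_d = K^(24/2) = 0.013.

K_d ≈ 0.013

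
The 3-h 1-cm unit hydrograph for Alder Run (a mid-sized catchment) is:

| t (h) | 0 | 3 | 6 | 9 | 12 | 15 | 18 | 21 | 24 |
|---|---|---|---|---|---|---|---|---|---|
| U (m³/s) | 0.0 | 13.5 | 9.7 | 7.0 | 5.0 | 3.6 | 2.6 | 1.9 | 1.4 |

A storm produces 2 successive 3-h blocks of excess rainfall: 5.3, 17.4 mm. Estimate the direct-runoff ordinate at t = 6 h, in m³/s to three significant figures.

By discrete convolution, Q_j = Σ (P_i / 10 mm) · U_{j−i}.
At t = 6 h (j=2): Q = (5.3/10)·9.7 + (17.4/10)·13.5 = 28.6 m³/s.

Q ≈ 28.6 m³/s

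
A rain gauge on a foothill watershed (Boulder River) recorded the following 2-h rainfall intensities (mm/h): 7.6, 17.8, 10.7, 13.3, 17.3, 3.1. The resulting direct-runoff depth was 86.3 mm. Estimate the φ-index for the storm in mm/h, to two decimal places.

φ ≈ 4.71 mm/h

Only the 5 blocks with intensity above φ contribute runoff: 7.6, 17.8, 10.7, 13.3, 17.3 mm/h.
Σ(I−φ)·Δt = d  ⇒  (7.6+17.8+10.7+13.3+17.3 − 5φ)·2 = 86.3
φ = (66.70 − 86.3/2) / 5 = 4.71 mm/h.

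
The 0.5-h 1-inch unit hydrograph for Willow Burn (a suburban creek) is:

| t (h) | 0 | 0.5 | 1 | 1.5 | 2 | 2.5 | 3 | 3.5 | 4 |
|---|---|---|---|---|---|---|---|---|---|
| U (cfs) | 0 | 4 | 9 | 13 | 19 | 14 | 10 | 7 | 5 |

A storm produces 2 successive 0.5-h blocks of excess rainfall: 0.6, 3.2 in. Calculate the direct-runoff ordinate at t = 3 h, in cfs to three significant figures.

Q ≈ 50.8 cfs

By discrete convolution, Q_j = Σ (P_i / 1 in) · U_{j−i}.
At t = 3 h (j=6): Q = (0.6/1)·10 + (3.2/1)·14 = 50.8 cfs.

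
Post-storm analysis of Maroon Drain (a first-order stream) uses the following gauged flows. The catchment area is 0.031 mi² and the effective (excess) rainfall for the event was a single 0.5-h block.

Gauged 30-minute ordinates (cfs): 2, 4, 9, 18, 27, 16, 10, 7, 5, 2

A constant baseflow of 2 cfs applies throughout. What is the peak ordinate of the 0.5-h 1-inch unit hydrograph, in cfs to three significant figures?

U_p ≈ 12.5 cfs

Direct runoff: 0.0, 2.0, 7.0, 16.0, 25.0, 14.0, 8.0, 5.0, 3.0, 0.0 cfs; ΣQ_DR = 80.00 cfs, peak = 25.0 cfs.
Runoff depth d = ΣQ_DR·Δt / A = 80.00 × 1800 / (0.031 mi²) = 1.999 in.
The 1-inch UH is the DRH scaled by (1 in)/d, so U_p = 25.0 × 1/1.999 = 12.5 cfs.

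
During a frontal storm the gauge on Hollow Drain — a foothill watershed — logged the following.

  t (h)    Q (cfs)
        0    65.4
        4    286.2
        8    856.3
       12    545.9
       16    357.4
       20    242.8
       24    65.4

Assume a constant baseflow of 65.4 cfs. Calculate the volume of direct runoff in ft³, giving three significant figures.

Direct-runoff ordinates (Q − Q_b): 0.0, 220.8, 790.9, 480.5, 292.0, 177.4, 0.0 cfs.
ΣQ_DR = 1962 cfs.
With Δt = 4 h = 14400 s, V = ΣQ_DR · Δt = 1962 × 14400 = 2.82 × 10^7 ft³.

V ≈ 2.82 × 10^7 ft³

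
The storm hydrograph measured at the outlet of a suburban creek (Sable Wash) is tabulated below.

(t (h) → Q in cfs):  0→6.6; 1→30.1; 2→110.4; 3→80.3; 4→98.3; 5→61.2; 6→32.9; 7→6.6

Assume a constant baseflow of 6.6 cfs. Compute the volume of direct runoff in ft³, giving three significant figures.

V ≈ 1.34 × 10^6 ft³

Direct-runoff ordinates (Q − Q_b): 0.0, 23.5, 103.8, 73.7, 91.7, 54.6, 26.3, 0.0 cfs.
ΣQ_DR = 373.6 cfs.
With Δt = 1 h = 3600 s, V = ΣQ_DR · Δt = 373.6 × 3600 = 1.34 × 10^6 ft³.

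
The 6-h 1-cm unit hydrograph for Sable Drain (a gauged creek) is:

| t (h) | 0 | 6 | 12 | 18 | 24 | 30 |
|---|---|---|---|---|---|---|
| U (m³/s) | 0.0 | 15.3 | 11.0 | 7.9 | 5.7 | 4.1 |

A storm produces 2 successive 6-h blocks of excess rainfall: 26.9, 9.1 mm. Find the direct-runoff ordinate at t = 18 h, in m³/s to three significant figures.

Q ≈ 31.3 m³/s

By discrete convolution, Q_j = Σ (P_i / 10 mm) · U_{j−i}.
At t = 18 h (j=3): Q = (26.9/10)·7.9 + (9.1/10)·11.0 = 31.3 m³/s.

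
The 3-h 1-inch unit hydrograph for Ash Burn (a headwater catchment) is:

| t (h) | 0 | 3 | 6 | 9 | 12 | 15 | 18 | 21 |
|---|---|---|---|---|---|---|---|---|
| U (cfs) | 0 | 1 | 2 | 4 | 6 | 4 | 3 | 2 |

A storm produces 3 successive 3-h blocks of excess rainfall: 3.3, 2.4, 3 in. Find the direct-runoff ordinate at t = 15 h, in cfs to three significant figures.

By discrete convolution, Q_j = Σ (P_i / 1 in) · U_{j−i}.
At t = 15 h (j=5): Q = (3.3/1)·4 + (2.4/1)·6 + (3/1)·4 = 39.6 cfs.

Q ≈ 39.6 cfs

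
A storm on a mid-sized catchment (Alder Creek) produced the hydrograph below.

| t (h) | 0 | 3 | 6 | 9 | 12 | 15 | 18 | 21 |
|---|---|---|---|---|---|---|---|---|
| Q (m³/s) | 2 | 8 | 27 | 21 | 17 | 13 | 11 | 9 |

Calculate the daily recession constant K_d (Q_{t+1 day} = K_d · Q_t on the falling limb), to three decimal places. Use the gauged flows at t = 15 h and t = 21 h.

Between t = 15 h and t = 21 h the flow falls from 13 to 9 m³/s over 2×3 h = 6 h.
Per-interval ratio K = (9/13)^(1/2) = 0.8321; K_d = K^(24/3) = 0.230.

K_d ≈ 0.230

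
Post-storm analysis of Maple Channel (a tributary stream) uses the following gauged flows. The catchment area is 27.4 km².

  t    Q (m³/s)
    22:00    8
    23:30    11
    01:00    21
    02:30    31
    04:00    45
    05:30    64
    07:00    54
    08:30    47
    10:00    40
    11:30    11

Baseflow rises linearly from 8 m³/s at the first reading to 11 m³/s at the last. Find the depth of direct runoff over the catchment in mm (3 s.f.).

Direct runoff: 0.00, 2.67, 12.33, 22.00, 35.67, 54.33, 44.00, 36.67, 29.33, 0.00 m³/s; ΣQ_DR = 237.0 m³/s.
V = ΣQ_DR · Δt = 237.0 × 5400 s = 1.280 × 10^6 m³.
Over A = 27.4 km², depth = V / A = 46.7 mm.

d ≈ 46.7 mm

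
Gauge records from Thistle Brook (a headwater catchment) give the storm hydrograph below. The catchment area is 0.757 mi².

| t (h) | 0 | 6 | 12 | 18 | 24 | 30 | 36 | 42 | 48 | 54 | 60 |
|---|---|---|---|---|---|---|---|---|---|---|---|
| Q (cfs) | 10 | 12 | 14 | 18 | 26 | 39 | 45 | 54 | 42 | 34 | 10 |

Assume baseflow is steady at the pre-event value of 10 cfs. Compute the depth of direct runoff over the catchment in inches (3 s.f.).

Direct runoff: 0.0, 2.0, 4.0, 8.0, 16.0, 29.0, 35.0, 44.0, 32.0, 24.0, 0.0 cfs; ΣQ_DR = 194.0 cfs.
V = ΣQ_DR · Δt = 194.0 × 21600 s = 4.190 × 10^6 ft³.
Over A = 0.757 mi², depth = V / A = 2.38 in.

d ≈ 2.38 in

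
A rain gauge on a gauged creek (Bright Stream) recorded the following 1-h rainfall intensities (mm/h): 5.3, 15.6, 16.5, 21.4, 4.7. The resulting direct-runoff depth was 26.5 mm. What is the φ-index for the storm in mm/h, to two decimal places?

φ ≈ 9.00 mm/h

Only the 3 blocks with intensity above φ contribute runoff: 15.6, 16.5, 21.4 mm/h.
Σ(I−φ)·Δt = d  ⇒  (15.6+16.5+21.4 − 3φ)·1 = 26.5
φ = (53.50 − 26.5/1) / 3 = 9.00 mm/h.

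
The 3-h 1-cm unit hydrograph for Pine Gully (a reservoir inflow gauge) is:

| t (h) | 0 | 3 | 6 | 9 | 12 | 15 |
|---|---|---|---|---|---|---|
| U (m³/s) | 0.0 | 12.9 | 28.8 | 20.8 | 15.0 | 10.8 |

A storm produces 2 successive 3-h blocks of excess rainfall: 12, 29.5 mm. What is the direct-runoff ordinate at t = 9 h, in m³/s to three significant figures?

By discrete convolution, Q_j = Σ (P_i / 10 mm) · U_{j−i}.
At t = 9 h (j=3): Q = (12/10)·20.8 + (29.5/10)·28.8 = 110 m³/s.

Q ≈ 110 m³/s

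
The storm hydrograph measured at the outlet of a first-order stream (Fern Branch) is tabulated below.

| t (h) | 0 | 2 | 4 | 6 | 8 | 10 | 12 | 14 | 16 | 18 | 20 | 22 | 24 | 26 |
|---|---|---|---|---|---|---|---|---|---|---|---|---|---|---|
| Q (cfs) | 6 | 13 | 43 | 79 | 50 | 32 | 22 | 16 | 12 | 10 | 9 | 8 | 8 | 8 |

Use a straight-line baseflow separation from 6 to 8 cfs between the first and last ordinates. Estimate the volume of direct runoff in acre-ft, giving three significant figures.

V ≈ 36.0 acre-ft

Direct-runoff ordinates (Q − Q_b): 0.00, 6.85, 36.69, 72.54, 43.38, 25.23, 15.08, 8.92, 4.77, 2.62, 1.46, 0.31, 0.15, 0.00 cfs.
ΣQ_DR = 218.0 cfs.
With Δt = 2 h = 7200 s, V = ΣQ_DR · Δt = 218.0 × 7200 = 1.57 × 10^6 ft³ = 36.0 acre-ft.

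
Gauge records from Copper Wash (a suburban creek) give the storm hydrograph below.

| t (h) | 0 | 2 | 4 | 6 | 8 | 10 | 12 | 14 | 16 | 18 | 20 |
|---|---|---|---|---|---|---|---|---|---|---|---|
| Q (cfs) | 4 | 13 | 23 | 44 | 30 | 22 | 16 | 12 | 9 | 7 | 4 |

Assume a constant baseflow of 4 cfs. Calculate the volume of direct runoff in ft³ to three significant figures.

V ≈ 1.01 × 10^6 ft³

Direct-runoff ordinates (Q − Q_b): 0.0, 9.0, 19.0, 40.0, 26.0, 18.0, 12.0, 8.0, 5.0, 3.0, 0.0 cfs.
ΣQ_DR = 140.0 cfs.
With Δt = 2 h = 7200 s, V = ΣQ_DR · Δt = 140.0 × 7200 = 1.01 × 10^6 ft³.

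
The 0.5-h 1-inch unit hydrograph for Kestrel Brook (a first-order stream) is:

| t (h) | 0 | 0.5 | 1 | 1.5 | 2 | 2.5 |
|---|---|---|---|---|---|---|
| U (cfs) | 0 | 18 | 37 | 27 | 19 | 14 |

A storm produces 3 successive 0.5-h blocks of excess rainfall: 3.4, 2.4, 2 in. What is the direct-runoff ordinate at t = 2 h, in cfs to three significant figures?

By discrete convolution, Q_j = Σ (P_i / 1 in) · U_{j−i}.
At t = 2 h (j=4): Q = (3.4/1)·19 + (2.4/1)·27 + (2/1)·37 = 203 cfs.

Q ≈ 203 cfs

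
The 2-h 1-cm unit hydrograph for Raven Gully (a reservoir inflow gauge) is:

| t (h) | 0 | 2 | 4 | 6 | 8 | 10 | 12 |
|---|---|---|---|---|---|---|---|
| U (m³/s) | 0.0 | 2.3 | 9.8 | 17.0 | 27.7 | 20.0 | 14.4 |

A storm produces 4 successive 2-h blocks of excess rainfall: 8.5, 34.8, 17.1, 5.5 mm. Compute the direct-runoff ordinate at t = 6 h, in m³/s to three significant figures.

Q ≈ 52.5 m³/s

By discrete convolution, Q_j = Σ (P_i / 10 mm) · U_{j−i}.
At t = 6 h (j=3): Q = (8.5/10)·17.0 + (34.8/10)·9.8 + (17.1/10)·2.3 + (5.5/10)·0.0 = 52.5 m³/s.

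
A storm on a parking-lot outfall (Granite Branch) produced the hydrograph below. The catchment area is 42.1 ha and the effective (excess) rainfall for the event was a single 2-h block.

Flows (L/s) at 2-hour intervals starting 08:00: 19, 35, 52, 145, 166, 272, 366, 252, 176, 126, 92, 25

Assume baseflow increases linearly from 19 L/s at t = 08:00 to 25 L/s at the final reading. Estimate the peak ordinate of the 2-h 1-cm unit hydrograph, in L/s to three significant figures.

U_p ≈ 137 L/s

Direct runoff: 0.00, 15.45, 31.91, 124.36, 144.82, 250.27, 343.73, 229.18, 152.64, 102.09, 67.55, 0.00 L/s; ΣQ_DR = 1462 L/s, peak = 343.73 L/s.
Runoff depth d = ΣQ_DR·Δt / A = 1462 × 7200 / (42.1 ha) = 25.00 mm.
The 1-cm UH is the DRH scaled by (10 mm)/d, so U_p = 343.73 × 10/25.00 = 137 L/s.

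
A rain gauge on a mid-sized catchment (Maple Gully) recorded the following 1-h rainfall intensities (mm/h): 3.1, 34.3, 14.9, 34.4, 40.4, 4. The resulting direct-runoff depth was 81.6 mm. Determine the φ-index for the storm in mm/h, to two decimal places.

φ ≈ 10.60 mm/h

Only the 4 blocks with intensity above φ contribute runoff: 34.3, 14.9, 34.4, 40.4 mm/h.
Σ(I−φ)·Δt = d  ⇒  (34.3+14.9+34.4+40.4 − 4φ)·1 = 81.6
φ = (124.0 − 81.6/1) / 4 = 10.60 mm/h.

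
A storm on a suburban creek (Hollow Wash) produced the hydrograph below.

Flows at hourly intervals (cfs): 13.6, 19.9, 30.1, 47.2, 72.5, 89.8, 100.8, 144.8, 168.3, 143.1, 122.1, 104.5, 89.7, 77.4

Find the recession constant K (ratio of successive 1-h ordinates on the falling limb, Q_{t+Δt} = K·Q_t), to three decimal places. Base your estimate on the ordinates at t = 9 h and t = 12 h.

Using the recession-limb readings at t = 9 h and t = 12 h: Q falls from 143.1 to 89.7 cfs over 3 intervals.
K = (Q₂/Q₁)^(1/3) = (89.7/143.1)^(1/3) = 0.856.

K ≈ 0.856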